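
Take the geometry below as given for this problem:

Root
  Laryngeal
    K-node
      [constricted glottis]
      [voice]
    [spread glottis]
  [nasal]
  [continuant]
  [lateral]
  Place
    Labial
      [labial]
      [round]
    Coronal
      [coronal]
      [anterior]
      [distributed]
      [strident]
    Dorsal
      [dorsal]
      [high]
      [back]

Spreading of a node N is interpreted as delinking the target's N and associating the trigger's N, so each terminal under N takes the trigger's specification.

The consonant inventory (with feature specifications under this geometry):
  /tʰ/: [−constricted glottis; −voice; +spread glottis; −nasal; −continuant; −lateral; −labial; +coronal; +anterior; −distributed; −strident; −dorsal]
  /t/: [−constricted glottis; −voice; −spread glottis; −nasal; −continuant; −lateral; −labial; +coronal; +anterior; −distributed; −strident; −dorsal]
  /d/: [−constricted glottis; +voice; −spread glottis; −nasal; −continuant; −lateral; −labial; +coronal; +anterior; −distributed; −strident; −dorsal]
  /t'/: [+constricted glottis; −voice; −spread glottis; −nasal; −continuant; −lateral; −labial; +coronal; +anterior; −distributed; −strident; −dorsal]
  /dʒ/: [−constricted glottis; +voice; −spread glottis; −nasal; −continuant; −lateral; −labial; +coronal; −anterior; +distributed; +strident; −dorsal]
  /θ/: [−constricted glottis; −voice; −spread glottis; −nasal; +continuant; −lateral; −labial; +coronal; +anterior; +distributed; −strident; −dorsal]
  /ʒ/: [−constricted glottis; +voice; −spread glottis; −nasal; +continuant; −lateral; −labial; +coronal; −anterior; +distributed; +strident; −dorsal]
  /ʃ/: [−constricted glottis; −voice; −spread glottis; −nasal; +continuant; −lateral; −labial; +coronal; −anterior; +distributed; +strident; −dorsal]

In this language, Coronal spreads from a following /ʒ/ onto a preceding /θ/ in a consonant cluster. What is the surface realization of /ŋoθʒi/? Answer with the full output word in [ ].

The Coronal node dominates the terminals [coronal], [anterior], [distributed], [strident].
After delinking /θ/'s Coronal and linking /ʒ/'s, the affected terminals become [+coronal], [−anterior], [+distributed], [+strident]; [constricted glottis], [voice], [spread glottis], … (outside Coronal) are retained from /θ/.
The resulting bundle matches /ʃ/ in the inventory; substituting it for /θ/ gives [ŋoʃʒi].

[ŋoʃʒi]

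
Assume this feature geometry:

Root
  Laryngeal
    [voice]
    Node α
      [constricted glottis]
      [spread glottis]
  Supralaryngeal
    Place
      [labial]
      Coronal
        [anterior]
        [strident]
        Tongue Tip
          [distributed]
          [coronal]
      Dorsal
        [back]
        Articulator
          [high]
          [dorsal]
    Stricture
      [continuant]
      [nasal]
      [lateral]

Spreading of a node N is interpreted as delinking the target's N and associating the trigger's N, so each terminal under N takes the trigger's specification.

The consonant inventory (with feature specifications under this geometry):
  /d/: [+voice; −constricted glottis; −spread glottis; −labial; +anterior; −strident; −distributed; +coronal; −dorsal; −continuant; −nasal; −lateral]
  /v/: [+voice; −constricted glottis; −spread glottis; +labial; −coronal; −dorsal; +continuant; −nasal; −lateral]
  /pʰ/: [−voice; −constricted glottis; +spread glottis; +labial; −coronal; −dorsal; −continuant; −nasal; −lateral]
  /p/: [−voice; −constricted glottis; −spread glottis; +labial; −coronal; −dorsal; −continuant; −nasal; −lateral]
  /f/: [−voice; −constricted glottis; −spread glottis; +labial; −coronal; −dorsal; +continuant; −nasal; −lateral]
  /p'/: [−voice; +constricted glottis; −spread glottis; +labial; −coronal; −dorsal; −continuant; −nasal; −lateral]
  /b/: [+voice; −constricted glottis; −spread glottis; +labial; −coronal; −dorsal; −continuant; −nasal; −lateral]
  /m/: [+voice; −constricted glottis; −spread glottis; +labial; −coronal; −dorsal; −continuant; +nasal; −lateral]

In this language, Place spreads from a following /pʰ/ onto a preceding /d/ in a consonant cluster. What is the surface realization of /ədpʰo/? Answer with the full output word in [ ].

Terminals under Place in this geometry: [labial], [anterior], [strident], [distributed], [coronal], [back], [high], [dorsal].
After delinking /d/'s Place and linking /pʰ/'s, the affected terminals become [+labial], [−coronal], [−dorsal]; [voice], [constricted glottis], [spread glottis], … (outside Place) are retained from /d/.
Among the inventory, only /b/ has exactly this specification, giving the surface form [əbpʰo].

[əbpʰo]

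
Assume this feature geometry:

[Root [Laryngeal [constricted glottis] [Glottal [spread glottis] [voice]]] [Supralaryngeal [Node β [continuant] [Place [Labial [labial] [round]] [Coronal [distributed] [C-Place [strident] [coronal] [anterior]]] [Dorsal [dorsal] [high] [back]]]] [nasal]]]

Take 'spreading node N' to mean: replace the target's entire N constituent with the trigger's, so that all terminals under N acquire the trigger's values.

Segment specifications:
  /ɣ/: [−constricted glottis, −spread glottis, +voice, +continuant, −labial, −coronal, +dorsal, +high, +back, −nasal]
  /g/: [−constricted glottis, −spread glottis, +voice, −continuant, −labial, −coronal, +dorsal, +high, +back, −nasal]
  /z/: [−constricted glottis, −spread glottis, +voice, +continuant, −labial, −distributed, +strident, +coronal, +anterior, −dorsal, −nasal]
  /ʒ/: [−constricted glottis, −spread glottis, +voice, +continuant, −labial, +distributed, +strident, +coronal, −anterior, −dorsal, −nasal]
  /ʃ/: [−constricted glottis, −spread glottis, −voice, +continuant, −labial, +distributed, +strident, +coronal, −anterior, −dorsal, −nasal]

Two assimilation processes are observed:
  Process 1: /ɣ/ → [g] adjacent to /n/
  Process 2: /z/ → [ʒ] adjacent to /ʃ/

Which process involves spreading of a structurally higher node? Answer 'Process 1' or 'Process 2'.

Process 1

Process 1: the feature that changes is [continuant]; the minimal node is [continuant] (depth 3).
In Process 2, [anterior], [distributed] change, so the minimal spreading node is Coronal at depth 4.
Depth 3 < depth 4; Process 1 involves the structurally higher constituent [continuant].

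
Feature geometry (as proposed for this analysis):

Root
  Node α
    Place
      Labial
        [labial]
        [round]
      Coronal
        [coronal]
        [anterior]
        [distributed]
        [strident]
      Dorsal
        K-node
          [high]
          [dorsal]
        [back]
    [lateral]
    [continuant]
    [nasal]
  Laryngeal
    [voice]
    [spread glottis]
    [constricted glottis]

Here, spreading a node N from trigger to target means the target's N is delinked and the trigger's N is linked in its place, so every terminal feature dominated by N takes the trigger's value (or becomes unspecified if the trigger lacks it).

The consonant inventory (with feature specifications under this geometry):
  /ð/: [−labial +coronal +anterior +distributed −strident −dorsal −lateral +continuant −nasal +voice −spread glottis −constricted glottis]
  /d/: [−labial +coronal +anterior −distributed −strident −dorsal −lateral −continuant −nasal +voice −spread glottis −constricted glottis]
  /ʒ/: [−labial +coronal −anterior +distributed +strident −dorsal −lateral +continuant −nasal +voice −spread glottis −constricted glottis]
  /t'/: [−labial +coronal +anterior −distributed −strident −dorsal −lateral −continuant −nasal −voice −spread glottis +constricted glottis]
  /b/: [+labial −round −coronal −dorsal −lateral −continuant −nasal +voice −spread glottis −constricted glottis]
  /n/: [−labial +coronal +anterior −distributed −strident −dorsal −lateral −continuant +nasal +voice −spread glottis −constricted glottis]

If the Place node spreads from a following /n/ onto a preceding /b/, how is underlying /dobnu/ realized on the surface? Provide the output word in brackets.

[dodnu]

Place immediately or transitively dominates [labial], [round], [coronal], [anterior], [distributed], [strident], [high], [dorsal], [back].
The target acquires /n/'s values for everything under Place — [−labial], [+coronal], [+anterior], [−distributed], [−strident], [−dorsal] — while keeping its own [lateral], [continuant], [nasal], ….
Among the inventory, only /d/ has exactly this specification, giving the surface form [dodnu].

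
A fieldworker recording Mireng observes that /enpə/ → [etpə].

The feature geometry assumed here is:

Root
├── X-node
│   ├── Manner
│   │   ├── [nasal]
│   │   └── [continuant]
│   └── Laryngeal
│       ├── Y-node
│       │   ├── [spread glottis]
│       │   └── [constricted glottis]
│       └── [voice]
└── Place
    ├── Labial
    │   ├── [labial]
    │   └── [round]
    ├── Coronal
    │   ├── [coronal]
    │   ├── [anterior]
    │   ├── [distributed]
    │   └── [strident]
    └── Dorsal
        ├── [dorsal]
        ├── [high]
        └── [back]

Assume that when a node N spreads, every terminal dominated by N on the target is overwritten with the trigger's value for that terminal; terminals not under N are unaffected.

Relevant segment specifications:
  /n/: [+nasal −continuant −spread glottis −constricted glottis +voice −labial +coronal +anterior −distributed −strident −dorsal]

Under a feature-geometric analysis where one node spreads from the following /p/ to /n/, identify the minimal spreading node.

X-node

The alternation /n/ → [t] changes [voice], [nasal] and nothing else.
Tracing each changed feature up the tree, the paths first meet at X-node; any lower node misses at least one of them.
Delinking /n/'s X-node and associating /p/'s X-node gives precisely the feature bundle of [t].
[coronal], [labial] — on which /p/ differs from /n/ — are unchanged, so Root cannot have spread; the constituent is no larger than X-node.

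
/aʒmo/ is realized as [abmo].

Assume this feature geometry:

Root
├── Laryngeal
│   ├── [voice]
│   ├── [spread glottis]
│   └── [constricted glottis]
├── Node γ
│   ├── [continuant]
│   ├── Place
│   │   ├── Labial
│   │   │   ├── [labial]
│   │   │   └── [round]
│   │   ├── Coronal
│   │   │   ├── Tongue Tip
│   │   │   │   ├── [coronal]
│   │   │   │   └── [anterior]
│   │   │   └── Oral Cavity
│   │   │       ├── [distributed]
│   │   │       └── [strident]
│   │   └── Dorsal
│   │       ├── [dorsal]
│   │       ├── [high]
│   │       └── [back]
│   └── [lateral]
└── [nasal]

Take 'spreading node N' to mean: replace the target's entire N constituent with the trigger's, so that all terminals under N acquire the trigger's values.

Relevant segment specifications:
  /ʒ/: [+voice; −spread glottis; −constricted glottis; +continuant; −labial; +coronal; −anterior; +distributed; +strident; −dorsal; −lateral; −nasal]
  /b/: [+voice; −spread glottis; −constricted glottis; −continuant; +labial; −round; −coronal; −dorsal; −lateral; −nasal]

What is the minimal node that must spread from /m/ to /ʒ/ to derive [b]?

The alternation /ʒ/ → [b] changes [continuant], [labial], [round], [coronal], [anterior], [distributed], [strident] and nothing else.
In this geometry the lowest node dominating all of them is Node γ: every daughter of Node γ dominates only a proper subset, so no lower node suffices.
If Node γ spreads, every terminal under it takes /m/'s value, producing [b] as observed.
Had Root spread, [nasal] would have taken /m/'s value; it stays as in /ʒ/, confirming the spreading constituent is exactly Node γ.

Node γ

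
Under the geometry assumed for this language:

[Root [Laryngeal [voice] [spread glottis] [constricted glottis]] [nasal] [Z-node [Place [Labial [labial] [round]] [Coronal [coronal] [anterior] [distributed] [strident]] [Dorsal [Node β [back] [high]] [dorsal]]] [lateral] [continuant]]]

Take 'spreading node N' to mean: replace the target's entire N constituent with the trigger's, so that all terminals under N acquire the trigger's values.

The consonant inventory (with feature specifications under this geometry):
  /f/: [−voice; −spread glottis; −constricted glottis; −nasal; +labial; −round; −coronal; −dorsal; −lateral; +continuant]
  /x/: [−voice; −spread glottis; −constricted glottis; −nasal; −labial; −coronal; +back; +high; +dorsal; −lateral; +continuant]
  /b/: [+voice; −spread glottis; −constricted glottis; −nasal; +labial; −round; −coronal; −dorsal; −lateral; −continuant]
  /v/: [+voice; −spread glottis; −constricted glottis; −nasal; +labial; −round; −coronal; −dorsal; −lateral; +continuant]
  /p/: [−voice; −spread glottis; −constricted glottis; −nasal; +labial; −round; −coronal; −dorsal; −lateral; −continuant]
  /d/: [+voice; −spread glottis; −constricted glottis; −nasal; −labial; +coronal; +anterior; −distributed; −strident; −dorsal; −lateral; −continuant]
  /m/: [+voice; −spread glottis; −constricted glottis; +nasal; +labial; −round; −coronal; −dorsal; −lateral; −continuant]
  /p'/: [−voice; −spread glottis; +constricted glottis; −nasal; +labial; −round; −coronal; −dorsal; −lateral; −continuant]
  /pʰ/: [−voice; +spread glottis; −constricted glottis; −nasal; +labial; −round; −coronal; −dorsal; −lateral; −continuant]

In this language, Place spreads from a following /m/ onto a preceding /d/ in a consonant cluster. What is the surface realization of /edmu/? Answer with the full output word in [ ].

[ebmu]

Terminals under Place in this geometry: [labial], [round], [coronal], [anterior], [distributed], [strident], [back], [high], [dorsal].
The target acquires /m/'s values for everything under Place — [+labial], [−round], [−coronal], [−dorsal] — while keeping its own [voice], [spread glottis], [constricted glottis], ….
This feature bundle is that of [b], so /edmu/ surfaces as [ebmu].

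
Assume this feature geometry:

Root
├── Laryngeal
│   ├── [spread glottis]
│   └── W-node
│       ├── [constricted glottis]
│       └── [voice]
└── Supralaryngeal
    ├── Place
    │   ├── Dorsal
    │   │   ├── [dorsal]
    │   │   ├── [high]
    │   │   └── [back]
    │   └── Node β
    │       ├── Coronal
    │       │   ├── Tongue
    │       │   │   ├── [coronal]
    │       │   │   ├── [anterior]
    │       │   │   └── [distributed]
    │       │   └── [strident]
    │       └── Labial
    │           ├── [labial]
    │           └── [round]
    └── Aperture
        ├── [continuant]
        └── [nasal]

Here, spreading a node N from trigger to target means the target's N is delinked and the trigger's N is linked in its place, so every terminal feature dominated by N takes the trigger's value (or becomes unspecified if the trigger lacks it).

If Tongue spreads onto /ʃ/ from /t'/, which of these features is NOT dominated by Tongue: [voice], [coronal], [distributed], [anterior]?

Tongue dominates exactly [coronal], [anterior], [distributed].
Of the listed options, [coronal], [distributed], [anterior] are among these and would be overwritten by spreading Tongue.
But [voice] is a dependent of W-node, outside Tongue; it is therefore untouched by the spreading.

[voice]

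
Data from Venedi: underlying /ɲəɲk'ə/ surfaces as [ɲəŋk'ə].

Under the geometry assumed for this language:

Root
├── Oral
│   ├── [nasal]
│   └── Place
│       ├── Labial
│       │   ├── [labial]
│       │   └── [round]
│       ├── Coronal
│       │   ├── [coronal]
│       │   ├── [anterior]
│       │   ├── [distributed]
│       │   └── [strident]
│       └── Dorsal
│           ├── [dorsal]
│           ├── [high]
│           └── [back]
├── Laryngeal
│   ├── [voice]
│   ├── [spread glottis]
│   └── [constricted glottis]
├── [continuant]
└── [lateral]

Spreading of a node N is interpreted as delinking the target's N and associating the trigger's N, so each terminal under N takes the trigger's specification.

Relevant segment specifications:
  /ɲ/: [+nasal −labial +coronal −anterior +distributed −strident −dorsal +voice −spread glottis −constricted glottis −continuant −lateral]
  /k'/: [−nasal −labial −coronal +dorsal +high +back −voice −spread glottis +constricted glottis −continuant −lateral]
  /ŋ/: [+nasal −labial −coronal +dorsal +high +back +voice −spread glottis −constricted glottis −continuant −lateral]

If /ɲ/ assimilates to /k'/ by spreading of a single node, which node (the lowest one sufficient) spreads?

Place

The alternation /ɲ/ → [ŋ] changes [coronal], [anterior], [distributed], [strident], [dorsal], [high], [back] and nothing else.
Tracing each changed feature up the tree, the paths first meet at Place; any lower node misses at least one of them.
Spreading Place from /k'/ overwrites each of those terminals with /k'/'s values, yielding exactly [ŋ].
Since [nasal] is preserved even though /k'/ disagrees there, no node above Place spread.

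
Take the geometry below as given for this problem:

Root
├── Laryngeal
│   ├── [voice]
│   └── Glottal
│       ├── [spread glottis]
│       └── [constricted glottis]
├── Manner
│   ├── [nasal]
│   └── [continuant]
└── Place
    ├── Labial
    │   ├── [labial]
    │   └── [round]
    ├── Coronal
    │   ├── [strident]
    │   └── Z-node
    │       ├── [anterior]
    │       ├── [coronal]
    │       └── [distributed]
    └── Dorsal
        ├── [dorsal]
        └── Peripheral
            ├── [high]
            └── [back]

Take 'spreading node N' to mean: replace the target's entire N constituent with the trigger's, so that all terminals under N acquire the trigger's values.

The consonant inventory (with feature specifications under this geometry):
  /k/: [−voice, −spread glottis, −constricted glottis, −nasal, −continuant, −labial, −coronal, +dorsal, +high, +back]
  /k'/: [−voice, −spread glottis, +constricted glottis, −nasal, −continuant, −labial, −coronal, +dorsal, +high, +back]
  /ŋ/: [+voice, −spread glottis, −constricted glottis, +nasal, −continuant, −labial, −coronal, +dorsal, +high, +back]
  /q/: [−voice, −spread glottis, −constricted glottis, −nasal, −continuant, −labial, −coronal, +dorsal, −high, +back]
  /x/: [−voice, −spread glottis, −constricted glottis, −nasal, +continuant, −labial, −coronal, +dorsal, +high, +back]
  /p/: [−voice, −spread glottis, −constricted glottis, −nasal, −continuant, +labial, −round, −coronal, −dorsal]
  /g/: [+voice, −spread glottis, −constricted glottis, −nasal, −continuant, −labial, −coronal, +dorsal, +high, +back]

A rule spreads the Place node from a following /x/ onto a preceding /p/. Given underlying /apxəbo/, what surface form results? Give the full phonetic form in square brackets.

The Place node dominates the terminals [labial], [round], [strident], [anterior], [coronal], [distributed], [dorsal], [high], [back].
After delinking /p/'s Place and linking /x/'s, the affected terminals become [−labial], [−coronal], [+dorsal], [+high], [+back]; [voice], [spread glottis], [constricted glottis], … (outside Place) are retained from /p/.
This feature bundle is that of [k], so /apxəbo/ surfaces as [akxəbo].

[akxəbo]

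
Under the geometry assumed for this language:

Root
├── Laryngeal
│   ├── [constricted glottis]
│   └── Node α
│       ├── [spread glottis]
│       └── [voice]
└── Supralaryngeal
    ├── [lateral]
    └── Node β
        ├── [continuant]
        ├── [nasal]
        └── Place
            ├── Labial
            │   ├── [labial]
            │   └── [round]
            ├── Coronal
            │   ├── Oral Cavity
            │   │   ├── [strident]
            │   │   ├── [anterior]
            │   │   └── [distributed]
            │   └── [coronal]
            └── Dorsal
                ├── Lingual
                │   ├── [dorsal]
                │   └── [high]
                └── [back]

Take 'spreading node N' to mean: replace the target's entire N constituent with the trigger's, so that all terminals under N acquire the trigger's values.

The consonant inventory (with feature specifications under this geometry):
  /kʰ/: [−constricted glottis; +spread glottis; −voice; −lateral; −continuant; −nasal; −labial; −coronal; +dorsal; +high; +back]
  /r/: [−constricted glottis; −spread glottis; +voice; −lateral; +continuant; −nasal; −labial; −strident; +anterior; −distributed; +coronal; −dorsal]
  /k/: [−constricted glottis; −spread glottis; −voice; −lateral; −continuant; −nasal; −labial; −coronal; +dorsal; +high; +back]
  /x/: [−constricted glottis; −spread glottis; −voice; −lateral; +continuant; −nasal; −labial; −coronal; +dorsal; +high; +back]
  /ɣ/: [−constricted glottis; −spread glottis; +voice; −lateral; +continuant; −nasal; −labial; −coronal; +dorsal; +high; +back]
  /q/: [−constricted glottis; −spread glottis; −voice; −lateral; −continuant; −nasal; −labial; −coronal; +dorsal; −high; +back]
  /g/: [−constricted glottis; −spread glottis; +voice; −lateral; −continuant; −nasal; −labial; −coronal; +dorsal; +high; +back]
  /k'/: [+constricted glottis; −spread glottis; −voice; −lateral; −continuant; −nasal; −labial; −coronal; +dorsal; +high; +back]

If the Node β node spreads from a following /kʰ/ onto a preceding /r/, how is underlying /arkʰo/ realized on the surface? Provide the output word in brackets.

Terminals under Node β in this geometry: [continuant], [nasal], [labial], [round], [strident], [anterior], [distributed], [coronal], [dorsal], [high], [back].
Spreading Node β from /kʰ/ onto /r/ replaces those values with /kʰ/'s: [−continuant], [−nasal], [−labial], [−coronal], [+dorsal], [+high], [+back]. Features outside Node β ([constricted glottis], [spread glottis], [voice], …) stay as in /r/.
Among the inventory, only /g/ has exactly this specification, giving the surface form [agkʰo].

[agkʰo]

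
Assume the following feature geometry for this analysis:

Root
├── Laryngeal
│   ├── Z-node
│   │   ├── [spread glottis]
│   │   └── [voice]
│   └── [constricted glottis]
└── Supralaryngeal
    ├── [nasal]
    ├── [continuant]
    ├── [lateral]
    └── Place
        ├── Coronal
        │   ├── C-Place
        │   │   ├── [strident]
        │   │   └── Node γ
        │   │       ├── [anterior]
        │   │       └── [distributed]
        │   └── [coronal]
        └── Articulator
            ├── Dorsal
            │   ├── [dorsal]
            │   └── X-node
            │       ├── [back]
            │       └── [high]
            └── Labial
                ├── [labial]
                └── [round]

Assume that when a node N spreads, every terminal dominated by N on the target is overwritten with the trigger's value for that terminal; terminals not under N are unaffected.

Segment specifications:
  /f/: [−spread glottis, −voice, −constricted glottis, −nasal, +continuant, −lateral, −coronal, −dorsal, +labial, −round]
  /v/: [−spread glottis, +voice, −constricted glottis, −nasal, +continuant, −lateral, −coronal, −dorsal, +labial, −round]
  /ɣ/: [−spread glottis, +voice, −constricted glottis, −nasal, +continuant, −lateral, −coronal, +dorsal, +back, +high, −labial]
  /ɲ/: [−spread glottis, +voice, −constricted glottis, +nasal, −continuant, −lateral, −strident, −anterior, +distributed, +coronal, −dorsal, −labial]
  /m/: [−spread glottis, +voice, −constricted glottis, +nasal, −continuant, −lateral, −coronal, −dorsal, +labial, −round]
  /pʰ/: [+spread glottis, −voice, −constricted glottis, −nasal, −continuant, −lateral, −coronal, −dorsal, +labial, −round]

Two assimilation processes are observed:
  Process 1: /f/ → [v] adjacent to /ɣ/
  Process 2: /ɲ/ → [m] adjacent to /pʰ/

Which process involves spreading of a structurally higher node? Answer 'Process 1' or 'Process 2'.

Process 2

Process 1 alters [voice]; the lowest dominating node is [voice] (depth 3 from Root).
Process 2: the features that change are [labial], [round], [coronal], [anterior], [distributed], [strident]; the minimal node is Place (depth 2).
Place (depth 2) sits above [voice] (depth 3), making Process 2 the one with the higher spreading node.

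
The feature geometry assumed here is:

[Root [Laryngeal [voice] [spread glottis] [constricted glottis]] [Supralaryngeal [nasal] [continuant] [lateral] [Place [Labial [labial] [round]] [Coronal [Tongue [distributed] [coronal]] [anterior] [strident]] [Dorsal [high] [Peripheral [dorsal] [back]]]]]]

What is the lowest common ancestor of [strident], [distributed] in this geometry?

Coronal

[strident] is immediately dominated by Coronal.
[distributed] is immediately dominated by Tongue.
The listed terminals split across distinct daughters of Coronal, so Coronal itself is the smallest node containing them all.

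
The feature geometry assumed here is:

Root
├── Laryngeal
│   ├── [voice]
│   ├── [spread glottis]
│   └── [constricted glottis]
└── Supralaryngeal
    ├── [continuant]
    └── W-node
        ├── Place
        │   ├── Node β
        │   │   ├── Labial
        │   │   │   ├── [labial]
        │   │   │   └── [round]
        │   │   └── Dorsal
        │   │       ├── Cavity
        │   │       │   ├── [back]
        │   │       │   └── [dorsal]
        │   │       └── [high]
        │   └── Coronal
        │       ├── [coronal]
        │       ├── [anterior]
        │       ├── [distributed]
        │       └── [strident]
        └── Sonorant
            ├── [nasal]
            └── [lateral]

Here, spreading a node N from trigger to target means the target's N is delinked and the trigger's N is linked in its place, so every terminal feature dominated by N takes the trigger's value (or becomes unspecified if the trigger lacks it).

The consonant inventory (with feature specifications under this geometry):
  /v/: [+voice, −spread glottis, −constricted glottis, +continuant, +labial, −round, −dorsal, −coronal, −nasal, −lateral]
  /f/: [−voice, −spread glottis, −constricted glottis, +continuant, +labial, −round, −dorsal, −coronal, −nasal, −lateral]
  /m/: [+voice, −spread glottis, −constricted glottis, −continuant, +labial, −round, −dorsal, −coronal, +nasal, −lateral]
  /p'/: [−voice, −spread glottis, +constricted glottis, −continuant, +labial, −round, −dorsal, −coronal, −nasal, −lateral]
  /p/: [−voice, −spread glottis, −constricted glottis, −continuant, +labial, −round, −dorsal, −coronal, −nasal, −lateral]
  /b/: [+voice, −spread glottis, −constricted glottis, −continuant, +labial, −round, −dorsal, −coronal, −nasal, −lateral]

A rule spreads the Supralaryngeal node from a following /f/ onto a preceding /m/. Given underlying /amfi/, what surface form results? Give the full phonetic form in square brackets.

[avfi]

The Supralaryngeal node dominates the terminals [continuant], [labial], [round], [back], [dorsal], [high], [coronal], [anterior], [distributed], [strident], [nasal], [lateral].
After delinking /m/'s Supralaryngeal and linking /f/'s, the affected terminals become [+continuant], [+labial], [−round], [−dorsal], [−coronal], [−nasal], [−lateral]; [voice], [spread glottis], [constricted glottis] (outside Supralaryngeal) are retained from /m/.
This feature bundle is that of [v], so /amfi/ surfaces as [avfi].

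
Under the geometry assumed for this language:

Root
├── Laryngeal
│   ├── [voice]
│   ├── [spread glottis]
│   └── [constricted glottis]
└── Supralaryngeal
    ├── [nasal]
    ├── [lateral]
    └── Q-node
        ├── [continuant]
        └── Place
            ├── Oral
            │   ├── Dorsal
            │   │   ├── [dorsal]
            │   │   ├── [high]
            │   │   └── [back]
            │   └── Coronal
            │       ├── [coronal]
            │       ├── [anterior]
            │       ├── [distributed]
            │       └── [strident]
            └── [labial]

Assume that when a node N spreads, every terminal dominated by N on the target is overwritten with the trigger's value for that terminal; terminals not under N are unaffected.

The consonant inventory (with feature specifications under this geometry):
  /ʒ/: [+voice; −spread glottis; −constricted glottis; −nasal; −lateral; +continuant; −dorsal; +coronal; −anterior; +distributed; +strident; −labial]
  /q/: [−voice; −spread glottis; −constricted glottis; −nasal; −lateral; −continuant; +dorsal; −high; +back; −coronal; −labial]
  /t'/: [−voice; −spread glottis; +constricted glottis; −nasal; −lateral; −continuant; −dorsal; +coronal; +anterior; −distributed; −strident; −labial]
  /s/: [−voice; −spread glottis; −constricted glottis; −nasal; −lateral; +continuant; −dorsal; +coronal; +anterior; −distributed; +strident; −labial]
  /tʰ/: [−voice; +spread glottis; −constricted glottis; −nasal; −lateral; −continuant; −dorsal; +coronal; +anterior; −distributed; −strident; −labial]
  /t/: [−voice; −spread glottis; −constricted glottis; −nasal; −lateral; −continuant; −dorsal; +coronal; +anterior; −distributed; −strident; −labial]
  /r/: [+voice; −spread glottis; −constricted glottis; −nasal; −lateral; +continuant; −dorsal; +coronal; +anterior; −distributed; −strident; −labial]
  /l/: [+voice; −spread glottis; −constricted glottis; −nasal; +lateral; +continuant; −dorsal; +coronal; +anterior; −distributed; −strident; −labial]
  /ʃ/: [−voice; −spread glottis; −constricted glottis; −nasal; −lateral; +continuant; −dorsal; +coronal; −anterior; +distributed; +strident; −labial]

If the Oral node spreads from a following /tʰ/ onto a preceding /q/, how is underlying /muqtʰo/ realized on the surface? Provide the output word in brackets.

Terminals under Oral in this geometry: [dorsal], [high], [back], [coronal], [anterior], [distributed], [strident].
The target acquires /tʰ/'s values for everything under Oral — [−dorsal], [+coronal], [+anterior], [−distributed], [−strident] — while keeping its own [voice], [spread glottis], [constricted glottis], ….
This feature bundle is that of [t], so /muqtʰo/ surfaces as [muttʰo].

[muttʰo]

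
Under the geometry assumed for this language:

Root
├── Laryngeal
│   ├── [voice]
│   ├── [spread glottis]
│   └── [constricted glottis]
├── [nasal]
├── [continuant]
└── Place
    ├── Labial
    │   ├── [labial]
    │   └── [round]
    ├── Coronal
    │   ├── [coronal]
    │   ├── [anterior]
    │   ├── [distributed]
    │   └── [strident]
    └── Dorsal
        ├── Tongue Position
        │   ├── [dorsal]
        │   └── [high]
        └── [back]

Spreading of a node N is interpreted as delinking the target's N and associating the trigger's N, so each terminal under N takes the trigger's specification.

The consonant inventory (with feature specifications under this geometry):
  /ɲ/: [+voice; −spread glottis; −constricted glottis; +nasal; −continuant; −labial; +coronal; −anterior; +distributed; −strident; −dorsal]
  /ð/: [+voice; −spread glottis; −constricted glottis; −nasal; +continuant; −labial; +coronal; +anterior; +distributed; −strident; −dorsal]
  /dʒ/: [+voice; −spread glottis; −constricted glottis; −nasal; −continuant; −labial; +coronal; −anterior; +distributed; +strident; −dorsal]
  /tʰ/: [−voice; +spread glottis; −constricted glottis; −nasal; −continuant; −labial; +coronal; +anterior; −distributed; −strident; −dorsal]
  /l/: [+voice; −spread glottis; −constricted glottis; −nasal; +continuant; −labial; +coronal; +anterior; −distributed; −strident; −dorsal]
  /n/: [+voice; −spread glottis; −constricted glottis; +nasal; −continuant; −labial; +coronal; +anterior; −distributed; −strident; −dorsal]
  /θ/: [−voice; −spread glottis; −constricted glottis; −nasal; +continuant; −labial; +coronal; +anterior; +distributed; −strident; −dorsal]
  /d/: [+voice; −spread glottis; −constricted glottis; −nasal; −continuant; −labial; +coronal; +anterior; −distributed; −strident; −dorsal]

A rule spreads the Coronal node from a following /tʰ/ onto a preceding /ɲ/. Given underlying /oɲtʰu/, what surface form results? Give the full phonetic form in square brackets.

Terminals under Coronal in this geometry: [coronal], [anterior], [distributed], [strident].
The target acquires /tʰ/'s values for everything under Coronal — [+coronal], [+anterior], [−distributed], [−strident] — while keeping its own [voice], [spread glottis], [constricted glottis], ….
The resulting bundle matches /n/ in the inventory; substituting it for /ɲ/ gives [ontʰu].

[ontʰu]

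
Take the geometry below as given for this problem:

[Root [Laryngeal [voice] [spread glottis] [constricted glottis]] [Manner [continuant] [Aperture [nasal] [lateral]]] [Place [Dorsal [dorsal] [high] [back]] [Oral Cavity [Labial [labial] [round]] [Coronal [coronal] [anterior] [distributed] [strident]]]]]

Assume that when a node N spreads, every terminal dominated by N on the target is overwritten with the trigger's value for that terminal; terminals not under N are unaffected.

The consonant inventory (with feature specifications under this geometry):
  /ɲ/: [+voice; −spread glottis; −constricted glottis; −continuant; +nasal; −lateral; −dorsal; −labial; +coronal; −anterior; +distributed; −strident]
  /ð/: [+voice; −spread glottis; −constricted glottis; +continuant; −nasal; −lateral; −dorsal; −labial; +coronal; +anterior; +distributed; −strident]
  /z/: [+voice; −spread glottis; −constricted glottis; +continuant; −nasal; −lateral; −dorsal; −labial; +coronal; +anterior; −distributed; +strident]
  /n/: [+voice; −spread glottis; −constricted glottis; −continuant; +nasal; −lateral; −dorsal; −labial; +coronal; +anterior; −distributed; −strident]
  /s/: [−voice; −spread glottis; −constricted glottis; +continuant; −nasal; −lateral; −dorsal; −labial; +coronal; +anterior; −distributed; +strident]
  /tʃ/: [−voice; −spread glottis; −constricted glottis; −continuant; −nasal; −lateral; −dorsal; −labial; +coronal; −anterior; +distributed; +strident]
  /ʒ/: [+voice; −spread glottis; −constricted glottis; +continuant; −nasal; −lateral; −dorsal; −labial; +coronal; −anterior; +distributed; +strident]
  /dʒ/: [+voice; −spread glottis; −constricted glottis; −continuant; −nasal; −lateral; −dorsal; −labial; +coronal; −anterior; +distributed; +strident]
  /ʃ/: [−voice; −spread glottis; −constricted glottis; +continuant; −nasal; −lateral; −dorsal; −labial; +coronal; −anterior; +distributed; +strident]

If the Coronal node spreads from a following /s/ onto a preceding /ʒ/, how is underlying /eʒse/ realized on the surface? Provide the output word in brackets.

[ezse]

The Coronal node dominates the terminals [coronal], [anterior], [distributed], [strident].
Spreading Coronal from /s/ onto /ʒ/ replaces those values with /s/'s: [+coronal], [+anterior], [−distributed], [+strident]. Features outside Coronal ([voice], [spread glottis], [constricted glottis], …) stay as in /ʒ/.
Among the inventory, only /z/ has exactly this specification, giving the surface form [ezse].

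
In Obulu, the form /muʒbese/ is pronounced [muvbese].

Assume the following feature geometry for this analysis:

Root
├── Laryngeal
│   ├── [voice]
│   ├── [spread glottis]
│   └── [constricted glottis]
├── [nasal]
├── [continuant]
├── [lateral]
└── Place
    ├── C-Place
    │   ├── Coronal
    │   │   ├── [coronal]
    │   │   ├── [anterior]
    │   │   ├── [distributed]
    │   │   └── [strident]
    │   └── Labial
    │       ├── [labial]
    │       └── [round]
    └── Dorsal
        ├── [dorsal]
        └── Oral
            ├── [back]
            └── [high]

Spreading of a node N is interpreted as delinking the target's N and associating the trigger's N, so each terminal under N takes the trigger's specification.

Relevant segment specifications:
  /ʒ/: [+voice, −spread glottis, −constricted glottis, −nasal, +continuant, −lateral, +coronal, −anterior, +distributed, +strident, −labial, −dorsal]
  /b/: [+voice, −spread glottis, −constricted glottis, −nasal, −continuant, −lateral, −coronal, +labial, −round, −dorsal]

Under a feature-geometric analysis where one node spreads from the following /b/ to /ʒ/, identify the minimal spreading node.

Feature comparison: [labial], [round], [coronal], [anterior], [distributed], [strident] differ between /ʒ/ and [v]; the remaining terminals match.
These terminals are all dominated by C-Place, and no proper subconstituent of C-Place covers them all; C-Place is their lowest common ancestor.
If C-Place spreads, every terminal under it takes /b/'s value, producing [v] as observed.
[continuant] stays as in /ʒ/ although /b/ differs there, so no node dominating it spread; among the remaining candidates C-Place is the lowest that derives the output.

C-Place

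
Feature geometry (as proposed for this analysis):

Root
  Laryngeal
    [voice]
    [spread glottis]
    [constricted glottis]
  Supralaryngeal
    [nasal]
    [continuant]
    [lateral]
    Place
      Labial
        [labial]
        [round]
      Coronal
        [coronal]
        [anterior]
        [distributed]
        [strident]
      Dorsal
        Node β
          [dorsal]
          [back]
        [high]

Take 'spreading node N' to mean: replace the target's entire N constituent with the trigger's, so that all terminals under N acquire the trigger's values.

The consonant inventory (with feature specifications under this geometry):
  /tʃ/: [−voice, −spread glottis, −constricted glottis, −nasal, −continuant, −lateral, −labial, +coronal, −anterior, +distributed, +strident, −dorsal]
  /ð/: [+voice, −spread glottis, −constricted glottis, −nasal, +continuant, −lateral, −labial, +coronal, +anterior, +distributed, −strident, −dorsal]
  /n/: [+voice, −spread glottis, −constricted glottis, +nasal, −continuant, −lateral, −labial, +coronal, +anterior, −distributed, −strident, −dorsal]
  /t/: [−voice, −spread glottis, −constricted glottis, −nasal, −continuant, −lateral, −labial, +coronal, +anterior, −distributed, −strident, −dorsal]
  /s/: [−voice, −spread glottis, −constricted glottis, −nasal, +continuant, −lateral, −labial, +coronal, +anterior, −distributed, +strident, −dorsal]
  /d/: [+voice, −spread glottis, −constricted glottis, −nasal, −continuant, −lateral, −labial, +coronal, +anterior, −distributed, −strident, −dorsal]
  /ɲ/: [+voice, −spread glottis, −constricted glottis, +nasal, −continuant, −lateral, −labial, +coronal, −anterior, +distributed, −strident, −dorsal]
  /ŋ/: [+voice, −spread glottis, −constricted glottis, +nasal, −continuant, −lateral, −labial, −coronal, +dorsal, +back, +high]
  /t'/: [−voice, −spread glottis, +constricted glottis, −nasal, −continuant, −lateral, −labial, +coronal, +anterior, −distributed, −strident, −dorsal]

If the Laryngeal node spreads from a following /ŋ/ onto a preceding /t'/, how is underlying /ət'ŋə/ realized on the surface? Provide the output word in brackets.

[ədŋə]

The Laryngeal node dominates the terminals [voice], [spread glottis], [constricted glottis].
After delinking /t'/'s Laryngeal and linking /ŋ/'s, the affected terminals become [+voice], [−spread glottis], [−constricted glottis]; [nasal], [continuant], [lateral], … (outside Laryngeal) are retained from /t'/.
This feature bundle is that of [d], so /ət'ŋə/ surfaces as [ədŋə].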